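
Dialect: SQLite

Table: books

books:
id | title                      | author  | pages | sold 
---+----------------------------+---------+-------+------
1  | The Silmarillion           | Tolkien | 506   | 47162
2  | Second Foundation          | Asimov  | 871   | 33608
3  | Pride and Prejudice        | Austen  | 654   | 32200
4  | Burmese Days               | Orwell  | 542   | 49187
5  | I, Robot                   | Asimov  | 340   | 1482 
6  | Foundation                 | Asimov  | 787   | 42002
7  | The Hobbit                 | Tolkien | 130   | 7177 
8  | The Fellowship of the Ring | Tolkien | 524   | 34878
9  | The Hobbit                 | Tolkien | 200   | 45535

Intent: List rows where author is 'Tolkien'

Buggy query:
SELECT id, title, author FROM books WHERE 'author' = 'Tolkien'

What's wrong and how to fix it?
Bug: 'author' in single quotes is a string literal, not the column; the comparison is literal-vs-literal and never true

Fix: Remove the quotes around the column name (or use double quotes for an identifier)

Corrected query:
SELECT id, title, author FROM books WHERE author = 'Tolkien'

Result:
id | title                      | author 
---+----------------------------+--------
1  | The Silmarillion           | Tolkien
7  | The Hobbit                 | Tolkien
8  | The Fellowship of the Ring | Tolkien
9  | The Hobbit                 | Tolkien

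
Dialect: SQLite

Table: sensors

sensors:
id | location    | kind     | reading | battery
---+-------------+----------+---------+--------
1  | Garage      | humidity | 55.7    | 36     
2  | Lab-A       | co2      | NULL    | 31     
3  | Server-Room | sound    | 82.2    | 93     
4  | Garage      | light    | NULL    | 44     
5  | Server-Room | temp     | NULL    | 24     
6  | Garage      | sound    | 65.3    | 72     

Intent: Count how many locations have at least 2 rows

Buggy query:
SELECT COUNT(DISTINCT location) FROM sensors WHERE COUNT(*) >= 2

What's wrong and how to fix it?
Bug: COUNT(*) cannot appear in WHERE; the per-group count doesn't exist yet

Fix: Use a subquery that GROUPs and filters with HAVING, then count its rows

Corrected query:
SELECT COUNT(*) FROM (SELECT location FROM sensors GROUP BY location HAVING COUNT(*) >= 2)

Result:
COUNT(*)
--------
2       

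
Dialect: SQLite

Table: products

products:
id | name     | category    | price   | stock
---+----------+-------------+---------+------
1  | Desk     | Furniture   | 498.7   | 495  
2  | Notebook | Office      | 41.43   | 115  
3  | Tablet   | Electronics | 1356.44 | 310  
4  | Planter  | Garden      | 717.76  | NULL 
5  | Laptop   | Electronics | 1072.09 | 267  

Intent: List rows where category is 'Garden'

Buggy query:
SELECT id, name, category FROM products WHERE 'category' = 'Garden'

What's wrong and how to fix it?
Bug: Single quotes denote string literals in SQL; the column name is being compared as a constant string

Fix: Reference the column as category without single quotes

Corrected query:
SELECT id, name, category FROM products WHERE category = 'Garden'

Result:
id | name    | category
---+---------+---------
4  | Planter | Garden  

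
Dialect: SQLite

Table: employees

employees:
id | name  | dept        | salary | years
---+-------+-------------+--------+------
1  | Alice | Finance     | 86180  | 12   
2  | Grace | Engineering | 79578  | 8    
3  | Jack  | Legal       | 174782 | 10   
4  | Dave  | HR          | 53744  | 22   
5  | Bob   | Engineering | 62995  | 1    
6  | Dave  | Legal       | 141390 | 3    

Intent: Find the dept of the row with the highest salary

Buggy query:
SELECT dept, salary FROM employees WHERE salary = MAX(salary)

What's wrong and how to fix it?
Bug: MAX(salary) is an aggregate and cannot be used directly in WHERE

Fix: Use a subquery: WHERE salary = (SELECT MAX(salary) FROM employees)

Corrected query:
SELECT dept, salary FROM employees WHERE salary = (SELECT MAX(salary) FROM employees)

Result:
dept  | salary
------+-------
Legal | 174782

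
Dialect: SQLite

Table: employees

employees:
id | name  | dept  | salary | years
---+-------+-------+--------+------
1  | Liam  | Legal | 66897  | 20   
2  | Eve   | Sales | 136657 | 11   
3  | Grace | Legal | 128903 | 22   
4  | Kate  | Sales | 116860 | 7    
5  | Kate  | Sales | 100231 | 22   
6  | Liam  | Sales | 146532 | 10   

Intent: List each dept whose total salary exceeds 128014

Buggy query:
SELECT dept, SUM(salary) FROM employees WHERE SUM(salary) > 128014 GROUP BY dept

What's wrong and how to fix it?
Bug: Aggregate functions cannot appear in a WHERE clause

Fix: Use HAVING (which filters groups after aggregation) instead of WHERE

Corrected query:
SELECT dept, SUM(salary) FROM employees GROUP BY dept HAVING SUM(salary) > 128014

Result:
dept  | SUM(salary)
------+------------
Legal | 195800     
Sales | 500280     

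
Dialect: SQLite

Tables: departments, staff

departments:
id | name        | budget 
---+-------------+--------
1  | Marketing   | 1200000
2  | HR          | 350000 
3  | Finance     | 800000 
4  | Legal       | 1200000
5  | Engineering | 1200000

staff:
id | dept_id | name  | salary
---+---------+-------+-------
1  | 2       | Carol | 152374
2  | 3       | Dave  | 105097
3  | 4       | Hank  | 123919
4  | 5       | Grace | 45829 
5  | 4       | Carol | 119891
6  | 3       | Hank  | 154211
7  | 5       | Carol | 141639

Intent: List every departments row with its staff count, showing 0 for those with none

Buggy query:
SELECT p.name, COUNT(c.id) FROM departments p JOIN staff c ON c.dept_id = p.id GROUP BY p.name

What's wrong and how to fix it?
Bug: INNER JOIN drops departments rows that have no matching staff rows

Fix: Use LEFT JOIN so parents without children still appear (COUNT(c.id) gives 0)

Corrected query:
SELECT p.name, COUNT(c.id) FROM departments p LEFT JOIN staff c ON c.dept_id = p.id GROUP BY p.name

Result:
name        | COUNT(c.id)
------------+------------
Engineering | 2          
Finance     | 2          
HR          | 1          
Legal       | 2          
Marketing   | 0          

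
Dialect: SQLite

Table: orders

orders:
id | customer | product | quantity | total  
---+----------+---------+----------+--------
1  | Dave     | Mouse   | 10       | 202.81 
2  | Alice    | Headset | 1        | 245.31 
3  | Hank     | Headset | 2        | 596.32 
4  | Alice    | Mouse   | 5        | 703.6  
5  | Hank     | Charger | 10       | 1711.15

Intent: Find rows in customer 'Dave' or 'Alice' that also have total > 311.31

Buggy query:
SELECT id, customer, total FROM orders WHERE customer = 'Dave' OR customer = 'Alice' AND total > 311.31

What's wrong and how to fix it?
Bug: Without parentheses, AND is evaluated before OR, so the total filter only applies to the 'Alice' branch

Fix: Group the OR with parentheses (or use IN), then AND the threshold

Corrected query:
SELECT id, customer, total FROM orders WHERE (customer = 'Dave' OR customer = 'Alice') AND total > 311.31

Result:
id | customer | total
---+----------+------
4  | Alice    | 703.6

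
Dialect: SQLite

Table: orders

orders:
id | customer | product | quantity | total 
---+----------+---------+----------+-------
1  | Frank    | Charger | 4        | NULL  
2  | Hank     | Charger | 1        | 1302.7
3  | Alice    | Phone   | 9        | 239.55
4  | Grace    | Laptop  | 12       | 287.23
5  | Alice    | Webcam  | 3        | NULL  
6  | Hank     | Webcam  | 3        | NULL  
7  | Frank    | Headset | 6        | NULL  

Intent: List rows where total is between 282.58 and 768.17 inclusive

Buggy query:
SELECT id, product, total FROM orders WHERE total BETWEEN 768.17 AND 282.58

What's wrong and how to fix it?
Bug: BETWEEN expects the lower bound first; with 768.17 AND 282.58 the range is empty

Fix: Swap the bounds so the smaller value comes first

Corrected query:
SELECT id, product, total FROM orders WHERE total BETWEEN 282.58 AND 768.17

Result:
id | product | total 
---+---------+-------
4  | Laptop  | 287.23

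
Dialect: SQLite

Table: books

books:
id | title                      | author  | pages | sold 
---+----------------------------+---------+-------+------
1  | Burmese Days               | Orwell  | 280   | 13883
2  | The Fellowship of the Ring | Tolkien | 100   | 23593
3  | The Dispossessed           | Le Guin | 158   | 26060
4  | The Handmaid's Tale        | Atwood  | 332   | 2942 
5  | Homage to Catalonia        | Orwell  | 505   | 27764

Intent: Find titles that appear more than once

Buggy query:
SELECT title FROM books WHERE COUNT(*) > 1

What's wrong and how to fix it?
Bug: WHERE can't reference COUNT(*); aggregates are computed after WHERE

Fix: GROUP BY title, then filter groups with HAVING COUNT(*) > 1

Corrected query:
SELECT title FROM books GROUP BY title HAVING COUNT(*) > 1

Result:
(no rows)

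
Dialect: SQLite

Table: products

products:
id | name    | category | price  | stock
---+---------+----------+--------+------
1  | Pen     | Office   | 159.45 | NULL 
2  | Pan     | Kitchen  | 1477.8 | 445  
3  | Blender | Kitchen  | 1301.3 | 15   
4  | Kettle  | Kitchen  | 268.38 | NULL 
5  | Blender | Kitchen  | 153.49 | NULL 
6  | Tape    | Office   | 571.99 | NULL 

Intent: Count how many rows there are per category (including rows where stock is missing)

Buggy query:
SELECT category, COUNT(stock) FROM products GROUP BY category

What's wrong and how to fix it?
Bug: COUNT(column) counts non-NULL values only; rows with NULL stock aren't counted

Fix: Replace COUNT(stock) with COUNT(*)

Corrected query:
SELECT category, COUNT(*) FROM products GROUP BY category

Result:
category | COUNT(*)
---------+---------
Kitchen  | 4       
Office   | 2       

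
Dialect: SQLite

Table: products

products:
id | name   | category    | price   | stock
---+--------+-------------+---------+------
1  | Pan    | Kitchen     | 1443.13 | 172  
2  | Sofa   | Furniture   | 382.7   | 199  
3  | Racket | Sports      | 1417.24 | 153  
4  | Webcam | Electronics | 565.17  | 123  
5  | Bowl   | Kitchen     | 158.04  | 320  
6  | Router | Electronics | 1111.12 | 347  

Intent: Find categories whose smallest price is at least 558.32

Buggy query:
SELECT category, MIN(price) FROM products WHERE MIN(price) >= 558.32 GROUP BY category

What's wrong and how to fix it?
Bug: Aggregates like MIN are computed per group after WHERE runs

Fix: Replace WHERE with HAVING after the GROUP BY

Corrected query:
SELECT category, MIN(price) FROM products GROUP BY category HAVING MIN(price) >= 558.32

Result:
category    | MIN(price)
------------+-----------
Electronics | 565.17    
Sports      | 1417.24   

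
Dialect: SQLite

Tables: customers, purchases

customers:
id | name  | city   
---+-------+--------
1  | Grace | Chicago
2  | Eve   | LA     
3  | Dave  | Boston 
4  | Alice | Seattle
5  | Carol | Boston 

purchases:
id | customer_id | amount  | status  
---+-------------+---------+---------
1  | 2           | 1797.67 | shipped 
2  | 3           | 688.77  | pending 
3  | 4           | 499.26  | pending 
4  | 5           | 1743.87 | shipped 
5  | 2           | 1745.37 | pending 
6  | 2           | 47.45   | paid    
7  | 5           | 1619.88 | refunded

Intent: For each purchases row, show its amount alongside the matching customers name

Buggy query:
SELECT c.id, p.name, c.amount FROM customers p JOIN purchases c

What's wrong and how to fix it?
Bug: JOIN with no ON clause produces a cartesian product; every purchases row pairs with every customers row

Fix: Add ON c.customer_id = p.id to the JOIN

Corrected query:
SELECT c.id, p.name, c.amount FROM customers p JOIN purchases c ON c.customer_id = p.id

Result:
id | name  | amount 
---+-------+--------
1  | Eve   | 1797.67
2  | Dave  | 688.77 
3  | Alice | 499.26 
4  | Carol | 1743.87
5  | Eve   | 1745.37
6  | Eve   | 47.45  
7  | Carol | 1619.88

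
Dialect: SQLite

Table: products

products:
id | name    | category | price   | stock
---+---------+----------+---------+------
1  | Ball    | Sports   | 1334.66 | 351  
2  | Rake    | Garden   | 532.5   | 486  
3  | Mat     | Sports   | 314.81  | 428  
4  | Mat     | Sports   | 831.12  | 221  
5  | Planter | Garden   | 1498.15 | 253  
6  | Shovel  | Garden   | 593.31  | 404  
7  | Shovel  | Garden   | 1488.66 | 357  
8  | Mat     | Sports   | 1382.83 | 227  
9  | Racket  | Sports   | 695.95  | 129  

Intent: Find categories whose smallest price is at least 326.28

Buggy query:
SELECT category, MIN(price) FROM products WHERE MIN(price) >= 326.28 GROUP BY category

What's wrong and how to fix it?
Bug: Aggregates like MIN are computed per group after WHERE runs

Fix: Use HAVING for the per-group MIN condition

Corrected query:
SELECT category, MIN(price) FROM products GROUP BY category HAVING MIN(price) >= 326.28

Result:
category | MIN(price)
---------+-----------
Garden   | 532.5     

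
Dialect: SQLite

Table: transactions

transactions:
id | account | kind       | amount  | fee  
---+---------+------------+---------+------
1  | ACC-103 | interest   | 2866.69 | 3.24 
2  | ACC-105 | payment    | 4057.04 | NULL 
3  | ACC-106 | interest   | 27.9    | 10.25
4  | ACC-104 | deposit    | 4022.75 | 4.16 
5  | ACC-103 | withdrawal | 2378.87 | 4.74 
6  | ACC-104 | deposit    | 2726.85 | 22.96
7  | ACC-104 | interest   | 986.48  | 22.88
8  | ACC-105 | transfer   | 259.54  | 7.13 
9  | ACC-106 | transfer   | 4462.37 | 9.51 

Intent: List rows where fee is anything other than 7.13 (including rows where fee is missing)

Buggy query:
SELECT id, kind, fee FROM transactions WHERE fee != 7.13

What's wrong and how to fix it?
Bug: Inequality against NULL is unknown, not true; rows with NULL are dropped

Fix: Handle NULL separately with IS NULL alongside the inequality

Corrected query:
SELECT id, kind, fee FROM transactions WHERE fee != 7.13 OR fee IS NULL

Result:
id | kind       | fee  
---+------------+------
1  | interest   | 3.24 
2  | payment    | NULL 
3  | interest   | 10.25
4  | deposit    | 4.16 
5  | withdrawal | 4.74 
6  | deposit    | 22.96
7  | interest   | 22.88
9  | transfer   | 9.51 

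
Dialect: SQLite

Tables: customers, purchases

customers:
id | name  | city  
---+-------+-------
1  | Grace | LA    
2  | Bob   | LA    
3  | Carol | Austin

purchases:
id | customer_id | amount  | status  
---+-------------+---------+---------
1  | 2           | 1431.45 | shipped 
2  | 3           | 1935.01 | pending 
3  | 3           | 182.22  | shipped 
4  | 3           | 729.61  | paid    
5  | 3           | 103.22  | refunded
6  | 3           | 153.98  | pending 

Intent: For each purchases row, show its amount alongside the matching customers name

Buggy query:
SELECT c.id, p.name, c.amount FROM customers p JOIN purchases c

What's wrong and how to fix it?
Bug: Missing join condition: each purchases row is matched to all customers rows instead of just its own

Fix: Add ON c.customer_id = p.id to the JOIN

Corrected query:
SELECT c.id, p.name, c.amount FROM customers p JOIN purchases c ON c.customer_id = p.id

Result:
id | name  | amount 
---+-------+--------
1  | Bob   | 1431.45
2  | Carol | 1935.01
3  | Carol | 182.22 
4  | Carol | 729.61 
5  | Carol | 103.22 
6  | Carol | 153.98 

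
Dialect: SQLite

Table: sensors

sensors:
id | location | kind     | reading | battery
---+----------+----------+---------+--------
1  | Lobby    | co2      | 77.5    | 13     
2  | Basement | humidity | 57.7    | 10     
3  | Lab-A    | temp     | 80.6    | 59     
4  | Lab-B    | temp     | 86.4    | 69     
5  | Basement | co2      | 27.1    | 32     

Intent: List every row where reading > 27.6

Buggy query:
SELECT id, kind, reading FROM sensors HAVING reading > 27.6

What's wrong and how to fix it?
Bug: HAVING filters the output of aggregation, but this query has no GROUP BY and no aggregate functions, so SQLite rejects it (HAVING clause on a non-aggregate query); the condition here is per row

Fix: Use WHERE for row-level filtering

Corrected query:
SELECT id, kind, reading FROM sensors WHERE reading > 27.6

Result:
id | kind     | reading
---+----------+--------
1  | co2      | 77.5   
2  | humidity | 57.7   
3  | temp     | 80.6   
4  | temp     | 86.4   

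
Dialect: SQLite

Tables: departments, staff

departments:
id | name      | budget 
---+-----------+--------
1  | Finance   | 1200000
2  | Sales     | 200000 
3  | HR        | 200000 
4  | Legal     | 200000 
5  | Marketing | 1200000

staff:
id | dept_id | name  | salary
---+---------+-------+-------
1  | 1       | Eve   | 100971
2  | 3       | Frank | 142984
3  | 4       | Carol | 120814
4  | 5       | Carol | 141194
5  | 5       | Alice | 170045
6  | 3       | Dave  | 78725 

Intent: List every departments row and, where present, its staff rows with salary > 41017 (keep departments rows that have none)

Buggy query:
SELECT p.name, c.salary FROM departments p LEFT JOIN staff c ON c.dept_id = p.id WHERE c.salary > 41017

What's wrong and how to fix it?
Bug: Filtering c.salary in WHERE discards the NULL rows produced by LEFT JOIN, turning it into an inner join

Fix: Move the right-table condition into the ON clause so unmatched parents are kept

Corrected query:
SELECT p.name, c.salary FROM departments p LEFT JOIN staff c ON c.dept_id = p.id AND c.salary > 41017

Result:
name      | salary
----------+-------
Finance   | 100971
Sales     | NULL  
HR        | 78725 
HR        | 142984
Legal     | 120814
Marketing | 141194
Marketing | 170045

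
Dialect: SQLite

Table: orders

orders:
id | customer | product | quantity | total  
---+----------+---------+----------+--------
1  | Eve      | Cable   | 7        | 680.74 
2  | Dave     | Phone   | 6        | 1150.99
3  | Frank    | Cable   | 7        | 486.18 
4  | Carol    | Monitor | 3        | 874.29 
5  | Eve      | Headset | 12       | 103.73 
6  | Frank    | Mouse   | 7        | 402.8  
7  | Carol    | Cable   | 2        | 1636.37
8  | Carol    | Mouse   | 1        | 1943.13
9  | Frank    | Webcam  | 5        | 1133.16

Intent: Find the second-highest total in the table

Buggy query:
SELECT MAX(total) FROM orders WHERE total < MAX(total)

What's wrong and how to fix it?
Bug: The inner MAX is an aggregate inside WHERE, which is not allowed

Fix: Put the inner MAX in a scalar subquery

Corrected query:
SELECT MAX(total) FROM orders WHERE total < (SELECT MAX(total) FROM orders)

Result:
MAX(total)
----------
1636.37   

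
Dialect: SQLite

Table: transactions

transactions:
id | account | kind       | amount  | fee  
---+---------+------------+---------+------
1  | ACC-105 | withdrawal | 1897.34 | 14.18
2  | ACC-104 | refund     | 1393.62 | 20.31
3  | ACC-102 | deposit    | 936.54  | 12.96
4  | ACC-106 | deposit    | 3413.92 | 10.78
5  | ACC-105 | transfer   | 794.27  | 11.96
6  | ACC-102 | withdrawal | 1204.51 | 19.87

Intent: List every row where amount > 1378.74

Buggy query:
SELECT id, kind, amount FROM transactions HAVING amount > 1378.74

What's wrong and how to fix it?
Bug: HAVING filters the output of aggregation, but this query has no GROUP BY and no aggregate functions, so SQLite rejects it (HAVING clause on a non-aggregate query); the condition here is per row

Fix: Replace HAVING with WHERE since the condition applies to individual rows

Corrected query:
SELECT id, kind, amount FROM transactions WHERE amount > 1378.74

Result:
id | kind       | amount 
---+------------+--------
1  | withdrawal | 1897.34
2  | refund     | 1393.62
4  | deposit    | 3413.92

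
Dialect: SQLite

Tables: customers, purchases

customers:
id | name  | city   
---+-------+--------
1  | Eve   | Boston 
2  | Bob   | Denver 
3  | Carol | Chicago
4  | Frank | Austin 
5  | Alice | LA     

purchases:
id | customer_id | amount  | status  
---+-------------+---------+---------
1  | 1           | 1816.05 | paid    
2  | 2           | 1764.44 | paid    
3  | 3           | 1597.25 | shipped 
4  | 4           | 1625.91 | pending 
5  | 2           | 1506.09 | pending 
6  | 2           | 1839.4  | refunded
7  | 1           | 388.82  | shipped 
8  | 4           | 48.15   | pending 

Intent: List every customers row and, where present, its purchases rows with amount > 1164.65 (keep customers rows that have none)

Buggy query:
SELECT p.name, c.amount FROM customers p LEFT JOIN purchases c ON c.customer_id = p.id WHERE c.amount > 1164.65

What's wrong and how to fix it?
Bug: A WHERE condition on the right-hand table after LEFT JOIN drops unmatched parents

Fix: Move the right-table condition into the ON clause so unmatched parents are kept

Corrected query:
SELECT p.name, c.amount FROM customers p LEFT JOIN purchases c ON c.customer_id = p.id AND c.amount > 1164.65

Result:
name  | amount 
------+--------
Eve   | 1816.05
Bob   | 1506.09
Bob   | 1764.44
Bob   | 1839.4 
Carol | 1597.25
Frank | 1625.91
Alice | NULL   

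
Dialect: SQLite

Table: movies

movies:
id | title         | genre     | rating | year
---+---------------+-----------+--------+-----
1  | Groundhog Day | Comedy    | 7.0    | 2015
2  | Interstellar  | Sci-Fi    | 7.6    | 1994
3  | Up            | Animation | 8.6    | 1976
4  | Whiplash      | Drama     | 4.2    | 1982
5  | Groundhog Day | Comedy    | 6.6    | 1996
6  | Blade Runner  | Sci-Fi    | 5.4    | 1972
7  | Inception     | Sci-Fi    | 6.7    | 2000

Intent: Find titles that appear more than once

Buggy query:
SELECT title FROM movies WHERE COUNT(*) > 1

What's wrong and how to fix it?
Bug: WHERE can't reference COUNT(*); aggregates are computed after WHERE

Fix: Group first, then use HAVING for the count condition

Corrected query:
SELECT title FROM movies GROUP BY title HAVING COUNT(*) > 1

Result:
title        
-------------
Groundhog Day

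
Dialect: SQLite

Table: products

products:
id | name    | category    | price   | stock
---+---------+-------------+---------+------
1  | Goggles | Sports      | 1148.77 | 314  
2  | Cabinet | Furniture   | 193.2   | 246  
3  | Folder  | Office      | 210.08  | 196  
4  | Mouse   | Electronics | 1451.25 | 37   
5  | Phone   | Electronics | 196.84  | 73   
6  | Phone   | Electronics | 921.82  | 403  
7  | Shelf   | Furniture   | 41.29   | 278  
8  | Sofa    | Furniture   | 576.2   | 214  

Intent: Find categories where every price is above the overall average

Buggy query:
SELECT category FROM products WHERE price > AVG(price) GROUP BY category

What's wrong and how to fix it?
Bug: AVG() is an aggregate; it can't sit directly in WHERE

Fix: Use a subquery for AVG and a HAVING MIN(...) filter so the condition holds for every row in the group

Corrected query:
SELECT category FROM products GROUP BY category HAVING MIN(price) > (SELECT AVG(price) FROM products)

Result:
category
--------
Sports  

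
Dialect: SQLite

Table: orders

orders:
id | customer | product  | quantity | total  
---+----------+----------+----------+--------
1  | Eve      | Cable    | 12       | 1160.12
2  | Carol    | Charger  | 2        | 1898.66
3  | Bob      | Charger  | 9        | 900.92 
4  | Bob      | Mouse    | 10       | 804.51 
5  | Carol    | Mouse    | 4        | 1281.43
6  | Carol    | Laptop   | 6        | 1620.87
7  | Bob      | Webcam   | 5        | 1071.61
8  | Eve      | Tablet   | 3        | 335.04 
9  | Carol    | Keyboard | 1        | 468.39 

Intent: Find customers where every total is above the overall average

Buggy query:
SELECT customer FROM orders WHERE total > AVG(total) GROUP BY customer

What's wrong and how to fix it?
Bug: AVG() is an aggregate; it can't sit directly in WHERE

Fix: Compute the overall average in a scalar subquery and compare each group's MIN against it in HAVING

Corrected query:
SELECT customer FROM orders GROUP BY customer HAVING MIN(total) > (SELECT AVG(total) FROM orders)

Result:
(no rows)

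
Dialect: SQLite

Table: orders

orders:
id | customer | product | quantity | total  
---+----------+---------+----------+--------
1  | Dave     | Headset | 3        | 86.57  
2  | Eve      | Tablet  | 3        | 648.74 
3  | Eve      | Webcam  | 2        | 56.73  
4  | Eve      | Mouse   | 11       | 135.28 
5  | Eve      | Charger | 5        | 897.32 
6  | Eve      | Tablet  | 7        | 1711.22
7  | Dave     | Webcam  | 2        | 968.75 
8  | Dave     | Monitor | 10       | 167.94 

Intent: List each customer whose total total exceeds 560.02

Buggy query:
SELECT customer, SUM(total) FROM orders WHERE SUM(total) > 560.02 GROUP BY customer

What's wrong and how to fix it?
Bug: WHERE runs before GROUP BY, so aggregates aren't available there

Fix: Use HAVING (which filters groups after aggregation) instead of WHERE

Corrected query:
SELECT customer, SUM(total) FROM orders GROUP BY customer HAVING SUM(total) > 560.02

Result:
customer | SUM(total)
---------+-----------
Dave     | 1223.26   
Eve      | 3449.29   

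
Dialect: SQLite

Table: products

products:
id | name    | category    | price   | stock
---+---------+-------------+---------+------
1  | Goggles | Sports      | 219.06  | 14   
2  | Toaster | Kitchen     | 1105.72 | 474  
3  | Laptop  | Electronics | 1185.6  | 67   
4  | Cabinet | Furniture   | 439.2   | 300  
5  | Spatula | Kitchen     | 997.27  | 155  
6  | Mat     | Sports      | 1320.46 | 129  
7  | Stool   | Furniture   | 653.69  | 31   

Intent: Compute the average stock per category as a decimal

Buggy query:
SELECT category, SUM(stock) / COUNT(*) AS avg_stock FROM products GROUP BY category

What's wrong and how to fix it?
Bug: SUM(stock) and COUNT(*) are both integers; the division truncates the fractional part

Fix: Multiply by 1.0 (or CAST to REAL) to force floating-point division

Corrected query:
SELECT category, SUM(stock) * 1.0 / COUNT(*) AS avg_stock FROM products GROUP BY category

Result:
category    | avg_stock
------------+----------
Electronics | 67       
Furniture   | 165.5    
Kitchen     | 314.5    
Sports      | 71.5     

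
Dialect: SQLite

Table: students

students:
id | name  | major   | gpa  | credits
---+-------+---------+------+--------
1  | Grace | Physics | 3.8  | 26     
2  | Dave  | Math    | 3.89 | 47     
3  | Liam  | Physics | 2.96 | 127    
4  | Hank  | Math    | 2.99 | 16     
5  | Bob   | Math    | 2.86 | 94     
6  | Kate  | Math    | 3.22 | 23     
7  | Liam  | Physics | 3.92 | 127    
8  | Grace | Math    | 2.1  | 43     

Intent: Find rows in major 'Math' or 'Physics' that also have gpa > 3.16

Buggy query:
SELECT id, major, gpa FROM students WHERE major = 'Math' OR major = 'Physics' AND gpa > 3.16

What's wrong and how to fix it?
Bug: AND binds tighter than OR, so this parses as major = 'Math' OR (major = 'Physics' AND gpa > 3.16)

Fix: Group the OR with parentheses (or use IN), then AND the threshold

Corrected query:
SELECT id, major, gpa FROM students WHERE (major = 'Math' OR major = 'Physics') AND gpa > 3.16

Result:
id | major   | gpa 
---+---------+-----
1  | Physics | 3.8 
2  | Math    | 3.89
6  | Math    | 3.22
7  | Physics | 3.92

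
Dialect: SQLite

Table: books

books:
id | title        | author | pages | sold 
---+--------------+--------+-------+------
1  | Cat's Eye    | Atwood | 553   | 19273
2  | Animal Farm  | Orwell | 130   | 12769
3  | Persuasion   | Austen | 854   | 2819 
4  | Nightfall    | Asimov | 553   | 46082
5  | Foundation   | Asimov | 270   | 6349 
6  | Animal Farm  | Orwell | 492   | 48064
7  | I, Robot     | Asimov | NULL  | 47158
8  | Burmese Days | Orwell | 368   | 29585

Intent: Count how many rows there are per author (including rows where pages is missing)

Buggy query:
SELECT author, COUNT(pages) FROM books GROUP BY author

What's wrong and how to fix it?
Bug: COUNT(column) counts non-NULL values only; rows with NULL pages aren't counted

Fix: Use COUNT(*) to count all rows regardless of NULL

Corrected query:
SELECT author, COUNT(*) FROM books GROUP BY author

Result:
author | COUNT(*)
-------+---------
Asimov | 3       
Atwood | 1       
Austen | 1       
Orwell | 3       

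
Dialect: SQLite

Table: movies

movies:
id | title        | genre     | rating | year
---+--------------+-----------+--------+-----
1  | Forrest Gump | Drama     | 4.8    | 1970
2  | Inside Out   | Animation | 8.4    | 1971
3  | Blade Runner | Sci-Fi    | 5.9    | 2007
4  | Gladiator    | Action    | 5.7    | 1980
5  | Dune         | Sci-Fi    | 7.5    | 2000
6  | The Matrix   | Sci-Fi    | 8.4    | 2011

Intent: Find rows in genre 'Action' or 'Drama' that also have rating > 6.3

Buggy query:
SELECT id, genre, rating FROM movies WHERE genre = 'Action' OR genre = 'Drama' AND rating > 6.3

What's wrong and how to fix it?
Bug: Without parentheses, AND is evaluated before OR, so the rating filter only applies to the 'Drama' branch

Fix: Group the OR with parentheses (or use IN), then AND the threshold

Corrected query:
SELECT id, genre, rating FROM movies WHERE (genre = 'Action' OR genre = 'Drama') AND rating > 6.3

Result:
(no rows)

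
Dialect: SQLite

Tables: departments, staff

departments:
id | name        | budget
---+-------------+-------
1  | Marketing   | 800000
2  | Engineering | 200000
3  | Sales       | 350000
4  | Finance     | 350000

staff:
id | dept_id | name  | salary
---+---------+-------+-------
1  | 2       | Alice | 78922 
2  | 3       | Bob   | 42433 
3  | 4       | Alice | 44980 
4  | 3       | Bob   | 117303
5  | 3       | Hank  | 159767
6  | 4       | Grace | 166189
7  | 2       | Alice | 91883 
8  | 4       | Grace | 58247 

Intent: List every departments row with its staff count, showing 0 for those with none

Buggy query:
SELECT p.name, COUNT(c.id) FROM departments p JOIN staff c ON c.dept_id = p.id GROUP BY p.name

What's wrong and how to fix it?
Bug: An inner join excludes parents with zero children

Fix: Use LEFT JOIN so parents without children still appear (COUNT(c.id) gives 0)

Corrected query:
SELECT p.name, COUNT(c.id) FROM departments p LEFT JOIN staff c ON c.dept_id = p.id GROUP BY p.name

Result:
name        | COUNT(c.id)
------------+------------
Engineering | 2          
Finance     | 3          
Marketing   | 0          
Sales       | 3          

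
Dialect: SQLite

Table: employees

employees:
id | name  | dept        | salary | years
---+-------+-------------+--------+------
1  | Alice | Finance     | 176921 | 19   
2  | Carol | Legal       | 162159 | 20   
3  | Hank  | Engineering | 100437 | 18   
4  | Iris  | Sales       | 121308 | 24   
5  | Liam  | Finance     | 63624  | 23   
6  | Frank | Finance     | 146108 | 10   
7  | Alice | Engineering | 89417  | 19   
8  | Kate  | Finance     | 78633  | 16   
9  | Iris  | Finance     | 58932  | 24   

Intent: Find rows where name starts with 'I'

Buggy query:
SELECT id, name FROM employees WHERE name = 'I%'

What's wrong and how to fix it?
Bug: '=' compares the literal string including the % character; pattern matching needs LIKE

Fix: Use LIKE for wildcard pattern matching

Corrected query:
SELECT id, name FROM employees WHERE name LIKE 'I%'

Result:
id | name
---+-----
4  | Iris
9  | Iris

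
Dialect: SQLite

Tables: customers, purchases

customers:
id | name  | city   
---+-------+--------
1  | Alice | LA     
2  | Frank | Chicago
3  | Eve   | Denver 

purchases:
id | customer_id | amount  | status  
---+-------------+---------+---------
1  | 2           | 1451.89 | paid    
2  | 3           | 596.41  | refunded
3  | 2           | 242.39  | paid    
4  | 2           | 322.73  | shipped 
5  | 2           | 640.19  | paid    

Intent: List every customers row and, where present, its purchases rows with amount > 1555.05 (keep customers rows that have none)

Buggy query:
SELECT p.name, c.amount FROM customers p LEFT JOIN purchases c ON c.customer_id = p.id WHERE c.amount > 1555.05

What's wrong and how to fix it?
Bug: A WHERE condition on the right-hand table after LEFT JOIN drops unmatched parents

Fix: Move the right-table condition into the ON clause so unmatched parents are kept

Corrected query:
SELECT p.name, c.amount FROM customers p LEFT JOIN purchases c ON c.customer_id = p.id AND c.amount > 1555.05

Result:
name  | amount
------+-------
Alice | NULL  
Frank | NULL  
Eve   | NULL  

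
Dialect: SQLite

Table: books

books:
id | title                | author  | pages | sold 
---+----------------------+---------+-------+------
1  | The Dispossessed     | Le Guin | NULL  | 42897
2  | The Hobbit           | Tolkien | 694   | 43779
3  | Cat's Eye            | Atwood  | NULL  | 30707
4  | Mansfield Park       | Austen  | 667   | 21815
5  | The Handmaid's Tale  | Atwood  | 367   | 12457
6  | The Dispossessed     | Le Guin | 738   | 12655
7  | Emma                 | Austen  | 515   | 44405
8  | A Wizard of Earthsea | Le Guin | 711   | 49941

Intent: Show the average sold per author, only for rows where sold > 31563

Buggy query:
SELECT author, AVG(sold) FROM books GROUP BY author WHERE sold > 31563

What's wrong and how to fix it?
Bug: WHERE cannot follow GROUP BY

Fix: Move the WHERE clause before GROUP BY

Corrected query:
SELECT author, AVG(sold) FROM books WHERE sold > 31563 GROUP BY author

Result:
author  | AVG(sold)
--------+----------
Austen  | 44405    
Le Guin | 46419    
Tolkien | 43779    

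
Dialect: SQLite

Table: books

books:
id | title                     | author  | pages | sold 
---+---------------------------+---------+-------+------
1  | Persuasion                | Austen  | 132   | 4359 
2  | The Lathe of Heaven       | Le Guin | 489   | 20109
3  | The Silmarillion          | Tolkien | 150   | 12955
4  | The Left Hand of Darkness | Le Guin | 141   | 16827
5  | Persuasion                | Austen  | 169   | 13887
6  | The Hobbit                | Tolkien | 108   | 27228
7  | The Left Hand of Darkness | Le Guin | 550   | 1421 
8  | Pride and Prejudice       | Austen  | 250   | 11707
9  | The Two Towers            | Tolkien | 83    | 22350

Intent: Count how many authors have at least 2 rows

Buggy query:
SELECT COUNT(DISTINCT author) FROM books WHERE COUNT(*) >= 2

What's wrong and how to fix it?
Bug: WHERE filters individual rows, not groups, so a group-level COUNT is invalid there

Fix: Group first with HAVING COUNT(*) >= 2, then COUNT the resulting groups

Corrected query:
SELECT COUNT(*) FROM (SELECT author FROM books GROUP BY author HAVING COUNT(*) >= 2)

Result:
COUNT(*)
--------
3       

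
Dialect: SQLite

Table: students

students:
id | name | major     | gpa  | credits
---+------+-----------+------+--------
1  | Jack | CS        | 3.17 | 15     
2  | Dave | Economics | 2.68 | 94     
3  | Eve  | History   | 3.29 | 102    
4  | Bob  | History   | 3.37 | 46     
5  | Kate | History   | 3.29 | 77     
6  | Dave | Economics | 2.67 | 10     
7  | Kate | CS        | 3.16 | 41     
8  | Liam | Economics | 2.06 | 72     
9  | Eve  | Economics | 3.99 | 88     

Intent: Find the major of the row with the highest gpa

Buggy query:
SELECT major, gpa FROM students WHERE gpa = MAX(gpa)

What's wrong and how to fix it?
Bug: WHERE is evaluated per row; an aggregate over the whole table isn't defined there

Fix: Use a subquery: WHERE gpa = (SELECT MAX(gpa) FROM students)

Corrected query:
SELECT major, gpa FROM students WHERE gpa = (SELECT MAX(gpa) FROM students)

Result:
major     | gpa 
----------+-----
Economics | 3.99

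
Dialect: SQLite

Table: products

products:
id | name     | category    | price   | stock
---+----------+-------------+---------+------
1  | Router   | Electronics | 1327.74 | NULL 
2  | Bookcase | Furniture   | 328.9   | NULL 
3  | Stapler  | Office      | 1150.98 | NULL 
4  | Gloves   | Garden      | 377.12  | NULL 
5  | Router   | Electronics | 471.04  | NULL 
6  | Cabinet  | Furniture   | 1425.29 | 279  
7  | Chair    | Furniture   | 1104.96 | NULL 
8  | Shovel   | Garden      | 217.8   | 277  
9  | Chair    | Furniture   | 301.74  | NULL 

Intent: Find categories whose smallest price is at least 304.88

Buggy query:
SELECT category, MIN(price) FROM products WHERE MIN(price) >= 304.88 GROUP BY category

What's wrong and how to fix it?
Bug: MIN() in WHERE is a misuse of aggregate

Fix: Replace WHERE with HAVING after the GROUP BY

Corrected query:
SELECT category, MIN(price) FROM products GROUP BY category HAVING MIN(price) >= 304.88

Result:
category    | MIN(price)
------------+-----------
Electronics | 471.04    
Office      | 1150.98   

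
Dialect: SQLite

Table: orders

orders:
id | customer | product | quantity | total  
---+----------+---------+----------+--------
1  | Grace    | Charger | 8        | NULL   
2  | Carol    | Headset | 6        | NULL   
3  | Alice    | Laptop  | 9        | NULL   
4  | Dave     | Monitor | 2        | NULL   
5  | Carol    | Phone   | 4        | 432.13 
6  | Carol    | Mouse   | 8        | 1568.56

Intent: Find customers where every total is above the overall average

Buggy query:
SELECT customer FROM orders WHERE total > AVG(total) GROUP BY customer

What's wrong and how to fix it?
Bug: WHERE evaluates per row before aggregation, so AVG() is unavailable

Fix: Compute the overall average in a scalar subquery and compare each group's MIN against it in HAVING

Corrected query:
SELECT customer FROM orders GROUP BY customer HAVING MIN(total) > (SELECT AVG(total) FROM orders)

Result:
(no rows)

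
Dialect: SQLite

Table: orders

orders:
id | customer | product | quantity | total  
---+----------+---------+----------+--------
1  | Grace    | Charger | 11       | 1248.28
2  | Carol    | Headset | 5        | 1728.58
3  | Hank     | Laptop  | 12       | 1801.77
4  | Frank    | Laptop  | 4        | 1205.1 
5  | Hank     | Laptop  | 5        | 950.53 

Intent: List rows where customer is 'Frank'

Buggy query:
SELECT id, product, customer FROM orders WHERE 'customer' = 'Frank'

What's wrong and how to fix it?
Bug: 'customer' in single quotes is a string literal, not the column; the comparison is literal-vs-literal and never true

Fix: Remove the quotes around the column name (or use double quotes for an identifier)

Corrected query:
SELECT id, product, customer FROM orders WHERE customer = 'Frank'

Result:
id | product | customer
---+---------+---------
4  | Laptop  | Frank   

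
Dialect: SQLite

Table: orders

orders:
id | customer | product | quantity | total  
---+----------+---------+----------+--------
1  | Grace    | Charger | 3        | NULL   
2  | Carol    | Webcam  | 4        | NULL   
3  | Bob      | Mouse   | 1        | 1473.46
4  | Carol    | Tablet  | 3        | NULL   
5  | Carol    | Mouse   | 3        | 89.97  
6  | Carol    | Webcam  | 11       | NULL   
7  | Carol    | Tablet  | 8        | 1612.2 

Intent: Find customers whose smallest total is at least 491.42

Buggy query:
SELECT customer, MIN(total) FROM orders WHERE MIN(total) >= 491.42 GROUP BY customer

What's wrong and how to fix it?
Bug: Aggregates like MIN are computed per group after WHERE runs

Fix: Replace WHERE with HAVING after the GROUP BY

Corrected query:
SELECT customer, MIN(total) FROM orders GROUP BY customer HAVING MIN(total) >= 491.42

Result:
customer | MIN(total)
---------+-----------
Bob      | 1473.46   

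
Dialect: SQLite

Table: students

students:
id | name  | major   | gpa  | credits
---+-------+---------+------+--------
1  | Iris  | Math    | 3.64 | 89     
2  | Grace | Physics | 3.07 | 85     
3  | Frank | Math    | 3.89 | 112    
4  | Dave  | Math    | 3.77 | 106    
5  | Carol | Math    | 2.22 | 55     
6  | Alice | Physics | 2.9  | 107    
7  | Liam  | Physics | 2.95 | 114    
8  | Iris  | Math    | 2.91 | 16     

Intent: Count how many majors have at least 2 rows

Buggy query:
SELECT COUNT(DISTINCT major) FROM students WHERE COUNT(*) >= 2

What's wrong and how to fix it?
Bug: WHERE filters individual rows, not groups, so a group-level COUNT is invalid there

Fix: Use a subquery that GROUPs and filters with HAVING, then count its rows

Corrected query:
SELECT COUNT(*) FROM (SELECT major FROM students GROUP BY major HAVING COUNT(*) >= 2)

Result:
COUNT(*)
--------
2       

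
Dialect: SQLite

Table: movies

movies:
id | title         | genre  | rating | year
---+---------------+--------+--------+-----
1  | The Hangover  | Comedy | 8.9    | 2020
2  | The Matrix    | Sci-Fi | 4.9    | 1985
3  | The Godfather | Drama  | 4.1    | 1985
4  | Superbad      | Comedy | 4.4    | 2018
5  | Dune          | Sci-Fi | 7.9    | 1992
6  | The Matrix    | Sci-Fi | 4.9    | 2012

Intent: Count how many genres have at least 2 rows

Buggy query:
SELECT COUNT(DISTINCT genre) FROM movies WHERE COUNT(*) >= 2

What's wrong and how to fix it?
Bug: WHERE filters individual rows, not groups, so a group-level COUNT is invalid there

Fix: Group first with HAVING COUNT(*) >= 2, then COUNT the resulting groups

Corrected query:
SELECT COUNT(*) FROM (SELECT genre FROM movies GROUP BY genre HAVING COUNT(*) >= 2)

Result:
COUNT(*)
--------
2       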